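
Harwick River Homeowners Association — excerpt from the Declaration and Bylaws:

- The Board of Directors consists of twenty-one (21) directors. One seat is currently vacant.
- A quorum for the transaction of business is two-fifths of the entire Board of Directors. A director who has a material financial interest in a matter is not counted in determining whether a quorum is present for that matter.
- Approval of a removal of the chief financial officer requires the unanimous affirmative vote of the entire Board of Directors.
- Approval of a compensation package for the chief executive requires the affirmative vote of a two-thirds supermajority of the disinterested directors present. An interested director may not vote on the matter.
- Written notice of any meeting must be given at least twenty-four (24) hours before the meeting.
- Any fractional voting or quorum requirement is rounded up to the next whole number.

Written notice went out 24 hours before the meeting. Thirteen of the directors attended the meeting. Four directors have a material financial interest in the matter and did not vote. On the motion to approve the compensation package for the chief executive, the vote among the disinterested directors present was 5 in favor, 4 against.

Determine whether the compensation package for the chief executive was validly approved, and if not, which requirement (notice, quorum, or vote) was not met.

Invalid — vote requirement not satisfied.

Notice: 24 hours given; 24 required (24 ≥ 24). Satisfied.
Quorum: 13 present, but the 4 interested directors do not count, leaving 9. Quorum is 9. Satisfied.
Vote: the compensation package for the chief executive requires two-thirds of the disinterested directors present (13 − 4 = 9). 2/3 of 9 = 6, so 6 affirmative votes are needed; 5 voted in favor. Not satisfied.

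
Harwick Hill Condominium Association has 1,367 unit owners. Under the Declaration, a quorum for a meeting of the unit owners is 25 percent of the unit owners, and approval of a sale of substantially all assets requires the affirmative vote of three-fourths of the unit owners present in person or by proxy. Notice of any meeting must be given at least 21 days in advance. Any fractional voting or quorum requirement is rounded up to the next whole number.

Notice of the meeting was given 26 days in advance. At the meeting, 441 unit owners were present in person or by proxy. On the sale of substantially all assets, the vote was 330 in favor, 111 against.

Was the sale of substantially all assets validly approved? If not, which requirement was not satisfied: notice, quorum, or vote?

Invalid — vote requirement not satisfied.

Notice: 26 days given; 21 required. Satisfied.
Quorum: 25% of 1,367 = 341.75, rounded up to 342; 441 present. Satisfied.
Vote: requires three-fourths of those present (441); 3/4 of 441 = 330.75, rounded up to 331, so 331 needed; 330 in favor. Not satisfied.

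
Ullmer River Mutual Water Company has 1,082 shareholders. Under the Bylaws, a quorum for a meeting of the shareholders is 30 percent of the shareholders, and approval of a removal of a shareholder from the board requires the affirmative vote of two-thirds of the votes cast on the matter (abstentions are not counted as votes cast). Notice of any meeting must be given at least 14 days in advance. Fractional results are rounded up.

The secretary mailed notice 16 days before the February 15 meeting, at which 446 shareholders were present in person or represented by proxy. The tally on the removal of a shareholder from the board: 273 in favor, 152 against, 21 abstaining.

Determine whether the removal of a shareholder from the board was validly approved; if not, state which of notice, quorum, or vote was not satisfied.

Invalid — vote requirement not satisfied.

Notice: 16 days given; 14 required. Satisfied.
Quorum: 30% of 1,082 = 324.60, rounded up to 325; 446 present. Satisfied.
Vote: requires two-thirds of the votes cast (446 − 21 abstaining = 425); 2/3 of 425 = 283.33, rounded up to 284, so 284 needed; 273 in favor. Not satisfied.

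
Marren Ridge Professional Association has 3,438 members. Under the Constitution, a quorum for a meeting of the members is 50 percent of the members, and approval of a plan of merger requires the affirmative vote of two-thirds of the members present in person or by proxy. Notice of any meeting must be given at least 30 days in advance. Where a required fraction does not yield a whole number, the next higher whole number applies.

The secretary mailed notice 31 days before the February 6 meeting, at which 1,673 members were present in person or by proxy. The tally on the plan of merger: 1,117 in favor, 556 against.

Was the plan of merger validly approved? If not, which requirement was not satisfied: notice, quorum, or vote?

Notice: 31 days given; 30 required. Satisfied.
Quorum: 50% of 3,438 = 1,719; 1,673 present. Not satisfied.
Vote: requires two-thirds of those present (1,673); 2/3 of 1673 = 1115.33, rounded up to 1116, so 1,116 needed; 1,117 in favor. Satisfied.

Invalid — quorum requirement not satisfied.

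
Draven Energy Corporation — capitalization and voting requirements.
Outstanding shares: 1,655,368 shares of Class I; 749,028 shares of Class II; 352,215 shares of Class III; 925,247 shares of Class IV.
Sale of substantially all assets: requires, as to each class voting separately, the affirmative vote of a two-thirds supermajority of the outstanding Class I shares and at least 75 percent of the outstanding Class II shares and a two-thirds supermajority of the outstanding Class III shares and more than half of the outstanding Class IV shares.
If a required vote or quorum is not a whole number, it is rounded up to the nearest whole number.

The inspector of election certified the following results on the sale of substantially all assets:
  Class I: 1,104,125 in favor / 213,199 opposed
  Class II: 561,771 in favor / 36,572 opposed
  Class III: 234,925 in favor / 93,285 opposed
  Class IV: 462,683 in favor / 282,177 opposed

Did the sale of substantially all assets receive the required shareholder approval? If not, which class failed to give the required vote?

Class I: 2/3 of 1655368 = 1103578.67, rounded up to 1103579; 1,103,579 required, 1,104,125 in favor — approved.
Class II: 3/4 of 749028 = 561771; 561,771 required, 561,771 in favor — approved.
Class III: 2/3 of 352215 = 234810; 234,810 required, 234,925 in favor — approved.
Class IV: a majority of 925247 is 462624; 462,624 required, 462,683 in favor — approved.

Approved — every class gave the required vote.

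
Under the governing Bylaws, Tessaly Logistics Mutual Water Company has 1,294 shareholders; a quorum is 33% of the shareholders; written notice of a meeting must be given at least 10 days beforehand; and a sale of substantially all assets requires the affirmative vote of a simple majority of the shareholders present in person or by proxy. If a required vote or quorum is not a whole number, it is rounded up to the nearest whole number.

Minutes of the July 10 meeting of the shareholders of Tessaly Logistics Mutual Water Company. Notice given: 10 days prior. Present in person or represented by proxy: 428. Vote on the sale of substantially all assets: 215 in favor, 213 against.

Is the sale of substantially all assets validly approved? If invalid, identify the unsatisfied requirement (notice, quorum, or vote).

Valid — all requirements satisfied.

Notice: 10 days given; 10 required. Satisfied.
Quorum: 33% of 1,294 = 427.02, rounded up to 428; 428 present. Satisfied.
Vote: requires a majority of those present (428); a majority of 428 is 215, so 215 needed; 215 in favor. Satisfied.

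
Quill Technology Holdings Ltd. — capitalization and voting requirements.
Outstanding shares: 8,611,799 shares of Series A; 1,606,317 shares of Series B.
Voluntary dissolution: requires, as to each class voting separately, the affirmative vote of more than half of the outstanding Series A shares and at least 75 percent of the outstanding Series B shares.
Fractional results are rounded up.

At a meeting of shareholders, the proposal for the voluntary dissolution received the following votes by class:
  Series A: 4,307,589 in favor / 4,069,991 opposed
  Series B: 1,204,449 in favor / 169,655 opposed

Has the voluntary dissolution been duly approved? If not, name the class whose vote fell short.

Not approved — the Series B shares did not give the required vote.

Series A: a majority of 8611799 is 4305900; 4,305,900 required, 4,307,589 in favor — approved.
Series B: 3/4 of 1606317 = 1204737.75, rounded up to 1204738; 1,204,738 required, 1,204,449 in favor — not approved.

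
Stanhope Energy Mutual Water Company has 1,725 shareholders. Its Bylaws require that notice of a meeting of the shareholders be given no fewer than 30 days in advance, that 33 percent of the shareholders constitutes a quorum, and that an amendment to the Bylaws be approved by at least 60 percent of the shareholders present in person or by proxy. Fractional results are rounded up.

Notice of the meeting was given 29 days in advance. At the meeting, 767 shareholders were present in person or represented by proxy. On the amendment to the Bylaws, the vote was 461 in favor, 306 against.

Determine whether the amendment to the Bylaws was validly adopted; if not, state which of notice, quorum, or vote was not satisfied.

Notice: 29 days given; 30 required. Not satisfied.
Quorum: 33% of 1,725 = 569.25, rounded up to 570; 767 present. Satisfied.
Vote: requires three-fifths of those present (767); 3/5 of 767 = 460.20, rounded up to 461, so 461 needed; 461 in favor. Satisfied.

Invalid — notice requirement not satisfied.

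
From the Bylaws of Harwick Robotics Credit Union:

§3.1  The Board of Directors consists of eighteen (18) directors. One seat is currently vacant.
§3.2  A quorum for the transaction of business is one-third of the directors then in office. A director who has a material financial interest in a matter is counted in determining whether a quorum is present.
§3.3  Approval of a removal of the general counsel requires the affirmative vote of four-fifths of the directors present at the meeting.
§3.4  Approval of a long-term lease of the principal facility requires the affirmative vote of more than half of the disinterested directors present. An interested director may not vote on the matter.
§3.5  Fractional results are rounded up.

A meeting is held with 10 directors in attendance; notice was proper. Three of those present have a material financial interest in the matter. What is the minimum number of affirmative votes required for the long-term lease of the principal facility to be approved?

The long-term lease of the principal facility requires a majority of the disinterested directors present (10 − 3 = 7).
A majority of 7 is 4.

4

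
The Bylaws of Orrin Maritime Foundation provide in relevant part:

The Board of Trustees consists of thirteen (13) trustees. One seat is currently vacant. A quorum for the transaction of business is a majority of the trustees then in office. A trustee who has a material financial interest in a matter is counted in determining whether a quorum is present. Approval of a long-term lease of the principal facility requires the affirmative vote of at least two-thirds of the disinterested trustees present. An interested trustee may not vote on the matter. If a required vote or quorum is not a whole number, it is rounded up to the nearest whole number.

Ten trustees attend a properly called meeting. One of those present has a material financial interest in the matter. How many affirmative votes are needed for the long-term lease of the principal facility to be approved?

The long-term lease of the principal facility requires two-thirds of the disinterested trustees present (10 − 1 = 9).
2/3 of 9 = 6.

6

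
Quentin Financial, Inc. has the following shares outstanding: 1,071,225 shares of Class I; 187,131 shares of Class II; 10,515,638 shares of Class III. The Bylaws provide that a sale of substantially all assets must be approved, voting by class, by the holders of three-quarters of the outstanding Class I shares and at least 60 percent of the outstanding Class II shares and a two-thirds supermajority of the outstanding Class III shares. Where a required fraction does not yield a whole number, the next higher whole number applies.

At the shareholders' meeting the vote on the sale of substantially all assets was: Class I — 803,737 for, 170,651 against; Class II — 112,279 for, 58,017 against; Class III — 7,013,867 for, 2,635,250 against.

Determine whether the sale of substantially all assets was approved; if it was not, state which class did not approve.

Class I: 3/4 of 1071225 = 803418.75, rounded up to 803419; 803,419 required, 803,737 in favor — approved.
Class II: 3/5 of 187131 = 112278.60, rounded up to 112279; 112,279 required, 112,279 in favor — approved.
Class III: 2/3 of 10515638 = 7010425.33, rounded up to 7010426; 7,010,426 required, 7,013,867 in favor — approved.

Approved — every class gave the required vote.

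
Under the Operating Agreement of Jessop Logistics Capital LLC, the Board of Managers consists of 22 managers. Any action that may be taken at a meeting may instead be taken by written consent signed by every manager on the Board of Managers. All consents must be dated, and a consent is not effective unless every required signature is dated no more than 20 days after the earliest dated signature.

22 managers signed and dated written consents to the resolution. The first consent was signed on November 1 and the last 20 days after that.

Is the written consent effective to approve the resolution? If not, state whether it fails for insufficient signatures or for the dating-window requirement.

Effective — both the signature and dating-window requirements are satisfied.

Signatures required: every one of 22 — unanimous means all 22, so 22 needed; 22 signed. Sufficient.
Dating window: the latest signature is 20 days after the earliest; the limit is 20 days. Within the window.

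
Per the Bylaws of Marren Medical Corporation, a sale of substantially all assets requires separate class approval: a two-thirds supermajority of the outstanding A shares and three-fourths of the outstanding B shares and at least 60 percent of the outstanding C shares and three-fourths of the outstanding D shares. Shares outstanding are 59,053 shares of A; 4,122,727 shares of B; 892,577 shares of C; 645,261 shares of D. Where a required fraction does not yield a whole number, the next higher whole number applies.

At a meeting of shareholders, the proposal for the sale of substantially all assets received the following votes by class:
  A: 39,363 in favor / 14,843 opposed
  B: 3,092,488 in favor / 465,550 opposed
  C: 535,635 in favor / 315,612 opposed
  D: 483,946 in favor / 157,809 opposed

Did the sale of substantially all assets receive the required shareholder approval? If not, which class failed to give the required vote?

A: 2/3 of 59053 = 39368.67, rounded up to 39369; 39,369 required, 39,363 in favor — not approved.
B: 3/4 of 4122727 = 3092045.25, rounded up to 3092046; 3,092,046 required, 3,092,488 in favor — approved.
C: 3/5 of 892577 = 535546.20, rounded up to 535547; 535,547 required, 535,635 in favor — approved.
D: 3/4 of 645261 = 483945.75, rounded up to 483946; 483,946 required, 483,946 in favor — approved.

Not approved — the A shares did not give the required vote.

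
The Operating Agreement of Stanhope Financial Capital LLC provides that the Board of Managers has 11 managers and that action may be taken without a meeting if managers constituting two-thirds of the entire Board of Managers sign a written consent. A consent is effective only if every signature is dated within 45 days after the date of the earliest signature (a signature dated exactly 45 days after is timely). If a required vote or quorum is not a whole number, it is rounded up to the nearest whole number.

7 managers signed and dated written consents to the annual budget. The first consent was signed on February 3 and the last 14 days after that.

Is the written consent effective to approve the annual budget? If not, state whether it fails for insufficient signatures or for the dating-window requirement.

Signatures required: two-thirds of 11 — 2/3 of 11 = 7.33, rounded up to 8, so 8 needed; 7 signed. Insufficient.
Dating window: the latest signature is 14 days after the earliest; the limit is 45 days. Within the window.

Not effective — insufficient signatures.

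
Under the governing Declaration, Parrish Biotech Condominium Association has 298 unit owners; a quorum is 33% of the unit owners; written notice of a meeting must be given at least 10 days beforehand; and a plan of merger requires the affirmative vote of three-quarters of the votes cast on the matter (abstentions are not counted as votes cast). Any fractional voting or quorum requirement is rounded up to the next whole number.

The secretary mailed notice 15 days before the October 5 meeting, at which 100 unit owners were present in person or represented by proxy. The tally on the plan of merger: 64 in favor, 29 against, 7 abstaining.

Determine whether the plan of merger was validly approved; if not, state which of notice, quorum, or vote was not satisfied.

Notice: 15 days given; 10 required. Satisfied.
Quorum: 33% of 298 = 98.34, rounded up to 99; 100 present. Satisfied.
Vote: requires three-fourths of the votes cast (100 − 7 abstaining = 93); 3/4 of 93 = 69.75, rounded up to 70, so 70 needed; 64 in favor. Not satisfied.

Invalid — vote requirement not satisfied.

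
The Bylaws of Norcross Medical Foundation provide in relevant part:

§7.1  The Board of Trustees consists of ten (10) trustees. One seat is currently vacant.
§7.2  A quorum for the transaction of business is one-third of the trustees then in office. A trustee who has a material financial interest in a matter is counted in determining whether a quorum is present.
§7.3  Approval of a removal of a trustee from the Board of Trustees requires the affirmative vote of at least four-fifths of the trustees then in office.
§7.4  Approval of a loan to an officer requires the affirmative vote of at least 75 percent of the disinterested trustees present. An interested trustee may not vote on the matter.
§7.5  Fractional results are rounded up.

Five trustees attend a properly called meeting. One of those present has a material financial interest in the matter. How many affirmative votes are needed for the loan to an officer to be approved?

3

The loan to an officer requires three-fourths of the disinterested trustees present (5 − 1 = 4).
3/4 of 4 = 3.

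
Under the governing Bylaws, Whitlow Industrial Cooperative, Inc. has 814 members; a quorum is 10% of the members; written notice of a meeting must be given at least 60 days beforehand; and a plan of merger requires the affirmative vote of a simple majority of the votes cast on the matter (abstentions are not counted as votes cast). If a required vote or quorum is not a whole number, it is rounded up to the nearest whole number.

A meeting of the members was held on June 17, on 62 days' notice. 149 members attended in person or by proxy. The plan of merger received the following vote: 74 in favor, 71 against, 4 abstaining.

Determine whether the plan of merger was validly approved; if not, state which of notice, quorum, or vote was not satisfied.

Valid — all requirements satisfied.

Notice: 62 days given; 60 required. Satisfied.
Quorum: 10% of 814 = 81.40, rounded up to 82; 149 present. Satisfied.
Vote: requires a majority of the votes cast (149 − 4 abstaining = 145); a majority of 145 is 73, so 73 needed; 74 in favor. Satisfied.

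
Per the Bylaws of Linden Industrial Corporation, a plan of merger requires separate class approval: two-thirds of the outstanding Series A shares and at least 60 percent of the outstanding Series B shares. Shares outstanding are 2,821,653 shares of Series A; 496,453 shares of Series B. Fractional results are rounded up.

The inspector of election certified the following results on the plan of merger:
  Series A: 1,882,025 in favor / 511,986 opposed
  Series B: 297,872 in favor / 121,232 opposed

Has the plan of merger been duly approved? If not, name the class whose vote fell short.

Series A: 2/3 of 2821653 = 1881102; 1,881,102 required, 1,882,025 in favor — approved.
Series B: 3/5 of 496453 = 297871.80, rounded up to 297872; 297,872 required, 297,872 in favor — approved.

Approved — every class gave the required vote.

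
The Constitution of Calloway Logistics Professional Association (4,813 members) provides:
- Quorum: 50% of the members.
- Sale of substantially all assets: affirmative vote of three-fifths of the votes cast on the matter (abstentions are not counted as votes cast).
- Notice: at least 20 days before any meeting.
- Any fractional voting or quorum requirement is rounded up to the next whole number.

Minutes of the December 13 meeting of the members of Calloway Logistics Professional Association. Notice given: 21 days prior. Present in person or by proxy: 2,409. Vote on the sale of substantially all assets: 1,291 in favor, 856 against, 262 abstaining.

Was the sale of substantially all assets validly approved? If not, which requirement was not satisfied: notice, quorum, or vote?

Notice: 21 days given; 20 required. Satisfied.
Quorum: 50% of 4,813 = 2,406.50, rounded up to 2,407; 2,409 present. Satisfied.
Vote: requires three-fifths of the votes cast (2,409 − 262 abstaining = 2,147); 3/5 of 2147 = 1288.20, rounded up to 1289, so 1,289 needed; 1,291 in favor. Satisfied.

Valid — all requirements satisfied.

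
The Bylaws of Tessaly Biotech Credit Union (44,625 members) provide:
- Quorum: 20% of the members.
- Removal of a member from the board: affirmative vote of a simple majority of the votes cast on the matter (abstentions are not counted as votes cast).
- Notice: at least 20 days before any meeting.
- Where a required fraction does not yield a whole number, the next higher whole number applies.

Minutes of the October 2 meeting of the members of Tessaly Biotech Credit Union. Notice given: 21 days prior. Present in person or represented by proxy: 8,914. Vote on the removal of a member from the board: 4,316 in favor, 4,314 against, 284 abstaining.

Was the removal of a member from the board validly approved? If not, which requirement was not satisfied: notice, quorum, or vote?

Notice: 21 days given; 20 required. Satisfied.
Quorum: 20% of 44,625 = 8,925; 8,914 present. Not satisfied.
Vote: requires a majority of the votes cast (8,914 − 284 abstaining = 8,630); a majority of 8630 is 4316, so 4,316 needed; 4,316 in favor. Satisfied.

Invalid — quorum requirement not satisfied.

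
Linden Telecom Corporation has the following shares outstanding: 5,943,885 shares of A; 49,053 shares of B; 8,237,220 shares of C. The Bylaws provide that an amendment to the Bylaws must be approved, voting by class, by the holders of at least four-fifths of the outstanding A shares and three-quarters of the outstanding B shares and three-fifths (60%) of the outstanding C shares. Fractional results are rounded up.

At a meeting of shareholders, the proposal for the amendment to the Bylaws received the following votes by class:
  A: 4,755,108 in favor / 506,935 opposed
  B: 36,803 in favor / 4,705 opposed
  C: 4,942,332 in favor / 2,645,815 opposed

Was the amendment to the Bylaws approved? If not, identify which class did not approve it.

A: 4/5 of 5943885 = 4755108; 4,755,108 required, 4,755,108 in favor — approved.
B: 3/4 of 49053 = 36789.75, rounded up to 36790; 36,790 required, 36,803 in favor — approved.
C: 3/5 of 8237220 = 4942332; 4,942,332 required, 4,942,332 in favor — approved.

Approved — every class gave the required vote.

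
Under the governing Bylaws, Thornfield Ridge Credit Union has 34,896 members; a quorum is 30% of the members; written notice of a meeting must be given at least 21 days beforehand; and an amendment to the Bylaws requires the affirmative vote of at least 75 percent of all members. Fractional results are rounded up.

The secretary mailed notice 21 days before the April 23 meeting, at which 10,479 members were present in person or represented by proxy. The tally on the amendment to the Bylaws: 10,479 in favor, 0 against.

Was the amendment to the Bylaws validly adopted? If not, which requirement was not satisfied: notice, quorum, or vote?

Invalid — vote requirement not satisfied.

Notice: 21 days given; 21 required. Satisfied.
Quorum: 30% of 34,896 = 10,468.80, rounded up to 10,469; 10,479 present. Satisfied.
Vote: requires three-fourths of all members (34,896); 3/4 of 34896 = 26172, so 26,172 needed; 10,479 in favor. Not satisfied.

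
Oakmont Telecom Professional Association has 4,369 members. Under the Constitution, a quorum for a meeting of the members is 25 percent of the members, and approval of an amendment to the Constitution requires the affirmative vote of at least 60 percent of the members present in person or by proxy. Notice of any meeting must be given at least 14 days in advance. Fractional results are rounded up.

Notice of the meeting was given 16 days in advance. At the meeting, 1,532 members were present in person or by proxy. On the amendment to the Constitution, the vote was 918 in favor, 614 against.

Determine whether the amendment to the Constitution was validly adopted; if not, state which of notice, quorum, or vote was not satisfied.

Notice: 16 days given; 14 required. Satisfied.
Quorum: 25% of 4,369 = 1,092.25, rounded up to 1,093; 1,532 present. Satisfied.
Vote: requires three-fifths of those present (1,532); 3/5 of 1532 = 919.20, rounded up to 920, so 920 needed; 918 in favor. Not satisfied.

Invalid — vote requirement not satisfied.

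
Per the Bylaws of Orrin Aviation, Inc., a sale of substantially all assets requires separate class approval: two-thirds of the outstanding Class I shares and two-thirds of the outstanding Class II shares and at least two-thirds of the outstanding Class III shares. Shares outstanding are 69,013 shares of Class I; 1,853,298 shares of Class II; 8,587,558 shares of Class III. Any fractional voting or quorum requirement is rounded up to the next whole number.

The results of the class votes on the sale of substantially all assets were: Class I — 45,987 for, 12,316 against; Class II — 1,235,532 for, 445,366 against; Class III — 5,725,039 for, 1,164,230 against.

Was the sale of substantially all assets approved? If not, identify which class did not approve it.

Not approved — the Class I shares did not give the required vote.

Class I: 2/3 of 69013 = 46008.67, rounded up to 46009; 46,009 required, 45,987 in favor — not approved.
Class II: 2/3 of 1853298 = 1235532; 1,235,532 required, 1,235,532 in favor — approved.
Class III: 2/3 of 8587558 = 5725038.67, rounded up to 5725039; 5,725,039 required, 5,725,039 in favor — approved.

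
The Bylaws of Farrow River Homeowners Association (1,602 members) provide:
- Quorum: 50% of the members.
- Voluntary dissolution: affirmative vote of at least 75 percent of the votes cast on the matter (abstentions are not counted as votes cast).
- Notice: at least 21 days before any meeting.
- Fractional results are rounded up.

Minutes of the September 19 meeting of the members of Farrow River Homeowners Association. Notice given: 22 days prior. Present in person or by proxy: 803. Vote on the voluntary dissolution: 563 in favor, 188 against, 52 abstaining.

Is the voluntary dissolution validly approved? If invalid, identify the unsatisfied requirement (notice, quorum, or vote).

Invalid — vote requirement not satisfied.

Notice: 22 days given; 21 required. Satisfied.
Quorum: 50% of 1,602 = 801; 803 present. Satisfied.
Vote: requires three-fourths of the votes cast (803 − 52 abstaining = 751); 3/4 of 751 = 563.25, rounded up to 564, so 564 needed; 563 in favor. Not satisfied.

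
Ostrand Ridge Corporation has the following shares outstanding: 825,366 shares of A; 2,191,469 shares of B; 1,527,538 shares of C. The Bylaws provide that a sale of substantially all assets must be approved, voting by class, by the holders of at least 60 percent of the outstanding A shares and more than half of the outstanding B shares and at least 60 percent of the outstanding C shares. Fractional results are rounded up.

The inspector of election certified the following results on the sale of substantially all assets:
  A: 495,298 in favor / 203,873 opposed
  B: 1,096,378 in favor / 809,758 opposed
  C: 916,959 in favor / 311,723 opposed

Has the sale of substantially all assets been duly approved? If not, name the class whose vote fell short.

A: 3/5 of 825366 = 495219.60, rounded up to 495220; 495,220 required, 495,298 in favor — approved.
B: a majority of 2191469 is 1095735; 1,095,735 required, 1,096,378 in favor — approved.
C: 3/5 of 1527538 = 916522.80, rounded up to 916523; 916,523 required, 916,959 in favor — approved.

Approved — every class gave the required vote.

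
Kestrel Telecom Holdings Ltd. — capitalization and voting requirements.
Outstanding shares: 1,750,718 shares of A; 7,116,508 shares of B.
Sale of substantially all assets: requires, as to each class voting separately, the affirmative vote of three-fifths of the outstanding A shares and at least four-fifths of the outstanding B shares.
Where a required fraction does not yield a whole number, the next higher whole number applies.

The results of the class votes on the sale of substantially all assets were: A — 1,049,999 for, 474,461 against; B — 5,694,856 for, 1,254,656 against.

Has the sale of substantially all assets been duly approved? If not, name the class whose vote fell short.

A: 3/5 of 1750718 = 1050430.80, rounded up to 1050431; 1,050,431 required, 1,049,999 in favor — not approved.
B: 4/5 of 7116508 = 5693206.40, rounded up to 5693207; 5,693,207 required, 5,694,856 in favor — approved.

Not approved — the A shares did not give the required vote.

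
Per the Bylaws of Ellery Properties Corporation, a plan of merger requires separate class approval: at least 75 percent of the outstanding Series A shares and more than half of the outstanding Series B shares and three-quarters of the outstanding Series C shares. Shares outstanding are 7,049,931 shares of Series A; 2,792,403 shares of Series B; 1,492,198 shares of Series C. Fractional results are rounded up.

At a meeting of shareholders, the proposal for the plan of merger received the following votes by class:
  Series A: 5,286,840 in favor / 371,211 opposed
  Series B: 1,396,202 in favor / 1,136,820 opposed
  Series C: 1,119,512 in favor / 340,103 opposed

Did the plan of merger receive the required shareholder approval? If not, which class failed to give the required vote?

Series A: 3/4 of 7049931 = 5287448.25, rounded up to 5287449; 5,287,449 required, 5,286,840 in favor — not approved.
Series B: a majority of 2792403 is 1396202; 1,396,202 required, 1,396,202 in favor — approved.
Series C: 3/4 of 1492198 = 1119148.50, rounded up to 1119149; 1,119,149 required, 1,119,512 in favor — approved.

Not approved — the Series A shares did not give the required vote.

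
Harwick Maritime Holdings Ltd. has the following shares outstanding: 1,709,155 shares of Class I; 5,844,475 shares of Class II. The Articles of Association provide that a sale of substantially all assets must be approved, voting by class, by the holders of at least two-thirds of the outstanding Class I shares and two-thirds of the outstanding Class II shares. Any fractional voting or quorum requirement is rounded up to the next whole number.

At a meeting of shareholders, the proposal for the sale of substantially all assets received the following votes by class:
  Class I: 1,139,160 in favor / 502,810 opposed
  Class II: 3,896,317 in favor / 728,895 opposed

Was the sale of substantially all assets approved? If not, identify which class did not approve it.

Not approved — the Class I shares did not give the required vote.

Class I: 2/3 of 1709155 = 1139436.67, rounded up to 1139437; 1,139,437 required, 1,139,160 in favor — not approved.
Class II: 2/3 of 5844475 = 3896316.67, rounded up to 3896317; 3,896,317 required, 3,896,317 in favor — approved.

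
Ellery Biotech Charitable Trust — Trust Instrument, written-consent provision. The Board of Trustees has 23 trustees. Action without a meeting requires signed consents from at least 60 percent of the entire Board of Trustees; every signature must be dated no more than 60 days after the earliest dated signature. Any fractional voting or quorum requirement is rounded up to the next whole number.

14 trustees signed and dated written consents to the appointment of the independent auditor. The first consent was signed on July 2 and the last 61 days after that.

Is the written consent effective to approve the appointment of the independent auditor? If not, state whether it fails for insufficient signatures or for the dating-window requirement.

Signatures required: at least 60 percent of 23 — 3/5 of 23 = 13.80, rounded up to 14, so 14 needed; 14 signed. Sufficient.
Dating window: the latest signature is 61 days after the earliest; the limit is 60 days. Outside the window.

Not effective — dating-window requirement not satisfied.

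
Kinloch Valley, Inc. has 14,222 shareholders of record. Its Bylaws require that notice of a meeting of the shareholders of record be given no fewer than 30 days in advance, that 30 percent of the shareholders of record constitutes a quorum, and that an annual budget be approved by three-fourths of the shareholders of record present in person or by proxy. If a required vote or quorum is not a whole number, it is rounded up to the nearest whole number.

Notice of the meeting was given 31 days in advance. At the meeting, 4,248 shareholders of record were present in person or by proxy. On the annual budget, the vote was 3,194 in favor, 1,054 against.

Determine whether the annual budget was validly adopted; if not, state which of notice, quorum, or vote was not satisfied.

Notice: 31 days given; 30 required. Satisfied.
Quorum: 30% of 14,222 = 4,266.60, rounded up to 4,267; 4,248 present. Not satisfied.
Vote: requires three-fourths of those present (4,248); 3/4 of 4248 = 3186, so 3,186 needed; 3,194 in favor. Satisfied.

Invalid — quorum requirement not satisfied.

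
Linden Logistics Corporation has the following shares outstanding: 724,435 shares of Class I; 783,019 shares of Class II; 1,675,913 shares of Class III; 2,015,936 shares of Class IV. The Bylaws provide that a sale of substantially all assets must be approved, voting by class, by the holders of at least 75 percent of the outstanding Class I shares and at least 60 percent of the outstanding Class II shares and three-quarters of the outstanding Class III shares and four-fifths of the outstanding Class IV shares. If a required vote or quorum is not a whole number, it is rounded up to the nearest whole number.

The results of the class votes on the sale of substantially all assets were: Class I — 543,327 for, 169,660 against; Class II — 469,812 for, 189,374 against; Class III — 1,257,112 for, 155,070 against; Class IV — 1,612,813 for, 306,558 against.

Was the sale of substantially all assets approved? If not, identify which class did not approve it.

Approved — every class gave the required vote.

Class I: 3/4 of 724435 = 543326.25, rounded up to 543327; 543,327 required, 543,327 in favor — approved.
Class II: 3/5 of 783019 = 469811.40, rounded up to 469812; 469,812 required, 469,812 in favor — approved.
Class III: 3/4 of 1675913 = 1256934.75, rounded up to 1256935; 1,256,935 required, 1,257,112 in favor — approved.
Class IV: 4/5 of 2015936 = 1612748.80, rounded up to 1612749; 1,612,749 required, 1,612,813 in favor — approved.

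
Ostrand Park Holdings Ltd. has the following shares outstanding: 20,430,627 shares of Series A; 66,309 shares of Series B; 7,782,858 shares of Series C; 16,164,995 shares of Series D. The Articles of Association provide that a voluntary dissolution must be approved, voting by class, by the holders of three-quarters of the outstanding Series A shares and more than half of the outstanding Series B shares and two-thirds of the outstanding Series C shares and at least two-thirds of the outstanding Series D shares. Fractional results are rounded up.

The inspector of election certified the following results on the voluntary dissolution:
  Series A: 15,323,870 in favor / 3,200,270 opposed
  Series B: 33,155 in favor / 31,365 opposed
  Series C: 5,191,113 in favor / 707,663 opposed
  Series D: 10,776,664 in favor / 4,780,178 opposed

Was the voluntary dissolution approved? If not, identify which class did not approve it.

Series A: 3/4 of 20430627 = 15322970.25, rounded up to 15322971; 15,322,971 required, 15,323,870 in favor — approved.
Series B: a majority of 66309 is 33155; 33,155 required, 33,155 in favor — approved.
Series C: 2/3 of 7782858 = 5188572; 5,188,572 required, 5,191,113 in favor — approved.
Series D: 2/3 of 16164995 = 10776663.33, rounded up to 10776664; 10,776,664 required, 10,776,664 in favor — approved.

Approved — every class gave the required vote.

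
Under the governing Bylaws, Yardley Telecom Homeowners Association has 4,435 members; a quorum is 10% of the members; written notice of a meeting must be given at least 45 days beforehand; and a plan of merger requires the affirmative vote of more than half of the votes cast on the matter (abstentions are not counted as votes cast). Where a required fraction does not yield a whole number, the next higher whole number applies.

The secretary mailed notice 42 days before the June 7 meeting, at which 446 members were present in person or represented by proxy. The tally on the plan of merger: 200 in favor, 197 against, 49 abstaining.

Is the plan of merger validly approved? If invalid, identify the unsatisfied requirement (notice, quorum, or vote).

Notice: 42 days given; 45 required. Not satisfied.
Quorum: 10% of 4,435 = 443.50, rounded up to 444; 446 present. Satisfied.
Vote: requires a majority of the votes cast (446 − 49 abstaining = 397); a majority of 397 is 199, so 199 needed; 200 in favor. Satisfied.

Invalid — notice requirement not satisfied.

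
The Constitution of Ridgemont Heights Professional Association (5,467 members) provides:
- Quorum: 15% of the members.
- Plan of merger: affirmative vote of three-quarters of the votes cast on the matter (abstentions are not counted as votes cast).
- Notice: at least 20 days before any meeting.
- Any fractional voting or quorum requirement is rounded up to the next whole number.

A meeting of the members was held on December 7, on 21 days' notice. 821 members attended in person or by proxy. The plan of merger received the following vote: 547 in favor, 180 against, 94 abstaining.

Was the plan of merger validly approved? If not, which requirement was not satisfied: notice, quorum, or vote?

Notice: 21 days given; 20 required. Satisfied.
Quorum: 15% of 5,467 = 820.05, rounded up to 821; 821 present. Satisfied.
Vote: requires three-fourths of the votes cast (821 − 94 abstaining = 727); 3/4 of 727 = 545.25, rounded up to 546, so 546 needed; 547 in favor. Satisfied.

Valid — all requirements satisfied.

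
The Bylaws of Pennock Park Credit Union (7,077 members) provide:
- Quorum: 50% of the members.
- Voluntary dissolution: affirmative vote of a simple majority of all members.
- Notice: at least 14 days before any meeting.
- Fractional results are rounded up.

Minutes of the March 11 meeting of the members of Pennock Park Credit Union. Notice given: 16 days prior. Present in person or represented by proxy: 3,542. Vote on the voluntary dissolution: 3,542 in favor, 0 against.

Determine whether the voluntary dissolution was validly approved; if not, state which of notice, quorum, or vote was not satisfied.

Notice: 16 days given; 14 required. Satisfied.
Quorum: 50% of 7,077 = 3,538.50, rounded up to 3,539; 3,542 present. Satisfied.
Vote: requires a majority of all members (7,077); a majority of 7077 is 3539, so 3,539 needed; 3,542 in favor. Satisfied.

Valid — all requirements satisfied.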